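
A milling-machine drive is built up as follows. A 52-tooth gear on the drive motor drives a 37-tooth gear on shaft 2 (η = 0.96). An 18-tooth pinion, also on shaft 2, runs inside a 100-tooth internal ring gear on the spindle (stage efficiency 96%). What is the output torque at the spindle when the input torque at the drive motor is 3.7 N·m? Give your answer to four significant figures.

gear mesh 37/52 = 0.71154 → τ = 3.7·0.71154·0.96 = 2.5274 N·m
internal gear 100/18 = 5.5556 → τ = 2.5274·5.5556·0.96 = 13.479 N·m

13.48 N·m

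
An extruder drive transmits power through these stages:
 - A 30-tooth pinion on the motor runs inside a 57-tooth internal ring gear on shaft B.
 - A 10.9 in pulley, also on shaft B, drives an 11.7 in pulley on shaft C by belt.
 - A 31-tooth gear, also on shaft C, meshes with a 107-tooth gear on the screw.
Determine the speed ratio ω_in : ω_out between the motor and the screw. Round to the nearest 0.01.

Each stage contributes driven/driver: internal gear 57/30 = 1.9, belt 11.7/10.9 = 1.0734, gear mesh 107/31 = 3.4516.
Overall: 1.9 × 1.0734 × 3.4516 = 7.0394.

7.04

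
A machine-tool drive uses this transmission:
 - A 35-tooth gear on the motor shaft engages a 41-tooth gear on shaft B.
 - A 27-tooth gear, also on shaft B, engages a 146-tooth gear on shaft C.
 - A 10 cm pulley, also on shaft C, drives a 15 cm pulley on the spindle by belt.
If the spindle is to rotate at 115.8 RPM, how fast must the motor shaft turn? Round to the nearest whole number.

1100 RPM

Overall ratio R = 1.1714 × 5.4074 × 1.5 = 9.5016.
Required input speed = output speed × R = 115.8 × 9.5016 = 1100.3 RPM.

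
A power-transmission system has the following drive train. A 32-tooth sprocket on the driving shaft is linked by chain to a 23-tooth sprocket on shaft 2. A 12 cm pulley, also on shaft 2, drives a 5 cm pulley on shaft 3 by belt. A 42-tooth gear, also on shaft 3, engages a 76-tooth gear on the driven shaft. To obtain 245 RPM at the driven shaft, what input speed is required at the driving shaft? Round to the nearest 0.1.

Overall ratio R = 0.71875 × 0.41667 × 1.8095 = 0.54191.
Required input speed = output speed × R = 245 × 0.54191 = 132.77 RPM.

132.8 RPM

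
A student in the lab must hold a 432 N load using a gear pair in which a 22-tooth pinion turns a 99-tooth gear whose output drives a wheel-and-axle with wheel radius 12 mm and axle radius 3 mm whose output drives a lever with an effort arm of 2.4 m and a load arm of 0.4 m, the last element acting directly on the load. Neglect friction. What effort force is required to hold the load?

4 N

Gear pair MA = 99/22 = 4.5.
Wheel-and-axle MA = R/r = 12/3 = 4.
Lever MA = effort arm / load arm = 2.4/0.4 = 6.
Combined ideal MA = 4.5 × 4 × 6 = 108.
Effort = load / MA = 432 / 108 = 4 N.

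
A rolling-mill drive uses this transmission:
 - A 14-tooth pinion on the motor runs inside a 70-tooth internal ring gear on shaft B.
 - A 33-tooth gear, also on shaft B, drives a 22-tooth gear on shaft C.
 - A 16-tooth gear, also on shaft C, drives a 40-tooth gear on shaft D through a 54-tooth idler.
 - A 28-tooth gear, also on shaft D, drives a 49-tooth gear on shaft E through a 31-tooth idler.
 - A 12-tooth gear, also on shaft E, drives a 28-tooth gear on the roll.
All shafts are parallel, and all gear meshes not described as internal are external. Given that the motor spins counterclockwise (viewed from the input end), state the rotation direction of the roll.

counterclockwise

the motor → shaft B: internal mesh, same direction → CCW.
shaft B → shaft C: external mesh, 1 reversal → CW.
shaft C → shaft D: driver → idler → driven is 2 external meshes, 2 reversals → CW.
shaft D → shaft E: driver → idler → driven is 2 external meshes, 2 reversals → CW.
shaft E → the roll: external mesh, 1 reversal → CCW.
6 reversals in total — an even number — so the roll turns the same way as the motor.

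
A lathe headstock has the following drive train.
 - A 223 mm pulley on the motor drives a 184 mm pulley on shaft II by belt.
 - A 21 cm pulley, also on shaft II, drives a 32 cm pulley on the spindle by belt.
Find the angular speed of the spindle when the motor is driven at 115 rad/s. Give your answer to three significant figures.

Belt: ratio = 184/223 = 0.82511, so shaft II turns at 115 / 0.82511 = 139.38 rad/s.
Belt: ratio = 32/21 = 1.5238, so the spindle turns at 139.38 / 1.5238 = 91.465 rad/s.

91.5 rad/s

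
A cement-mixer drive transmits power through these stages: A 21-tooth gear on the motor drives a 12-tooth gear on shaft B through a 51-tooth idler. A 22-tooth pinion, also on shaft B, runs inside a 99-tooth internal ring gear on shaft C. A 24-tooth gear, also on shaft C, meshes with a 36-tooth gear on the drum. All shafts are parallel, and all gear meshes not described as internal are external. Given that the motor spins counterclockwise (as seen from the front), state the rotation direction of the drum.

clockwise

the motor → shaft B: driver → idler → driven is 2 external meshes, 2 reversals → CCW.
shaft B → shaft C: internal mesh, same direction → CCW.
shaft C → the drum: external mesh, 1 reversal → CW.
3 reversals in total — an odd number — so the drum turns opposite to the motor.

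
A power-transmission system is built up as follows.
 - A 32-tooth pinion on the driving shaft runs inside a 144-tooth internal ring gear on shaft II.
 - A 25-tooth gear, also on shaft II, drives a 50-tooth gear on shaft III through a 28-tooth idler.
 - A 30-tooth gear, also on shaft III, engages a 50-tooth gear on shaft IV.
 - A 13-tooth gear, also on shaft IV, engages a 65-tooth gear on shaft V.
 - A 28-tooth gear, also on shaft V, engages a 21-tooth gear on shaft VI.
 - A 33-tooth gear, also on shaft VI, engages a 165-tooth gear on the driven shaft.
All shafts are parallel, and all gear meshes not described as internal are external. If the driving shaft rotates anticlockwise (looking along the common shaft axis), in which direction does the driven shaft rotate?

anticlockwise

the driving shaft → shaft II: internal mesh, same direction → CCW.
shaft II → shaft III: driver → idler → driven is 2 external meshes, 2 reversals → CCW.
shaft III → shaft IV: external mesh, 1 reversal → CW.
shaft IV → shaft V: external mesh, 1 reversal → CCW.
shaft V → shaft VI: external mesh, 1 reversal → CW.
shaft VI → the driven shaft: external mesh, 1 reversal → CCW.
6 reversals in total — an even number — so the driven shaft turns the same way as the driving shaft.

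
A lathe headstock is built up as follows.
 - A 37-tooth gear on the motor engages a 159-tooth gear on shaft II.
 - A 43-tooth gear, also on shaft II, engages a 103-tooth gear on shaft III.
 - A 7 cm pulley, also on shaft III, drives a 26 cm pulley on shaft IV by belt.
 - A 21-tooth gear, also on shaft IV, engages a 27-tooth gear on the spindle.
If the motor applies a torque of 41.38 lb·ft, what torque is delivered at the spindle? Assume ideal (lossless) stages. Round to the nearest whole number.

2034 lb·ft

Gear mesh: ratio = 159/37 = 4.2973; torque at shaft II = 41.38 × 4.2973 = 177.82 lb·ft.
Gear mesh: ratio = 103/43 = 2.3953; torque at shaft III = 177.82 × 2.3953 = 425.95 lb·ft.
Belt: ratio = 26/7 = 3.7143; torque at shaft IV = 425.95 × 3.7143 = 1582.1 lb·ft.
Gear mesh: ratio = 27/21 = 1.2857; torque at the spindle = 1582.1 × 1.2857 = 2034.1 lb·ft.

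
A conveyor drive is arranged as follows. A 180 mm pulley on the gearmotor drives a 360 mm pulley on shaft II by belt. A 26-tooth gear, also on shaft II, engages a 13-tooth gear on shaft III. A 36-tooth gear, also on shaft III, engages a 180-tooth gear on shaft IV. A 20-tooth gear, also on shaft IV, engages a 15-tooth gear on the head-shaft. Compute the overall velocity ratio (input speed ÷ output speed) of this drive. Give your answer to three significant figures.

3.75

Each stage contributes driven/driver: belt 360/180 = 2, gear mesh 13/26 = 0.5, gear mesh 180/36 = 5, gear mesh 15/20 = 0.75.
Overall: 2 × 0.5 × 5 × 0.75 = 3.75.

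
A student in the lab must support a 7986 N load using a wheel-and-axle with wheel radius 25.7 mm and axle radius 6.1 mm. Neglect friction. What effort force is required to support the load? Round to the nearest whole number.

1896 N

Wheel-and-axle MA = R/r = 25.7/6.1 = 4.2131.
Effort = load / MA = 7986 / 4.2131 = 1895.5 N.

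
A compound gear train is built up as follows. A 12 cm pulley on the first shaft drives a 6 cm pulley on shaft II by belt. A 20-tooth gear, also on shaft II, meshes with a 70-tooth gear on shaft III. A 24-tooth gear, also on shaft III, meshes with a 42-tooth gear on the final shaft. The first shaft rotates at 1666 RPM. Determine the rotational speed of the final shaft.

544 RPM

belt 6/12 = 0.5 → 1666/0.5 = 3332 RPM
gear mesh 70/20 = 3.5 → 3332/3.5 = 952 RPM
gear mesh 42/24 = 1.75 → 952/1.75 = 544 RPM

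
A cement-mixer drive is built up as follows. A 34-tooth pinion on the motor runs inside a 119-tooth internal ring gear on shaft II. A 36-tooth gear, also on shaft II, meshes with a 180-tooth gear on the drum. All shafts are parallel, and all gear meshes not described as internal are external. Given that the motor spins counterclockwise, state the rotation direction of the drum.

the motor → shaft II: internal mesh, same direction → CCW.
shaft II → the drum: external mesh, 1 reversal → CW.
1 reversal in total — an odd number — so the drum turns opposite to the motor.

clockwise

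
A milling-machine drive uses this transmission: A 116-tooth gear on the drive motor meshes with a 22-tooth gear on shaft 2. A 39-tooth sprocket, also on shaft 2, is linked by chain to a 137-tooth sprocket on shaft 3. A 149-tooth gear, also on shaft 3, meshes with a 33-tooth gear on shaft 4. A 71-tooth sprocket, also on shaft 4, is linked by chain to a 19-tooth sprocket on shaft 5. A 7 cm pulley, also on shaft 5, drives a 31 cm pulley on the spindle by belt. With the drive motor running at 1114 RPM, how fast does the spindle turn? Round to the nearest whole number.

6371 RPM

the drive motor → shaft 2 (gear mesh, 22/116): 1114 ÷ 0.18966 = 5873.8 RPM
shaft 2 → shaft 3 (chain, 137/39): 5873.8 ÷ 3.5128 = 1672.1 RPM
shaft 3 → shaft 4 (gear mesh, 33/149): 1672.1 ÷ 0.22148 = 7549.8 RPM
shaft 4 → shaft 5 (chain, 19/71): 7549.8 ÷ 0.26761 = 28213 RPM
shaft 5 → the spindle (belt, 31/7): 28213 ÷ 4.4286 = 6370.6 RPM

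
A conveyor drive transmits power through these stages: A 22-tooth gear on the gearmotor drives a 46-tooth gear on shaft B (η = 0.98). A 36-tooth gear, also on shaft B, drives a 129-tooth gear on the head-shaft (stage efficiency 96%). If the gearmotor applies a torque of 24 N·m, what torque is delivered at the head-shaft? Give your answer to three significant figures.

gear mesh 46/22 = 2.0909 → τ = 24·2.0909·0.98 = 49.178 N·m
gear mesh 129/36 = 3.5833 → τ = 49.178·3.5833·0.96 = 169.17 N·m

169 N·m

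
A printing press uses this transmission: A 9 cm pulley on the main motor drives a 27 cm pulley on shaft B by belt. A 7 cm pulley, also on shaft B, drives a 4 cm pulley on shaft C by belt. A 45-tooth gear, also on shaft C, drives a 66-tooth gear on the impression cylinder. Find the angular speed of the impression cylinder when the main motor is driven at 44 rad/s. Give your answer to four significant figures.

Belt: ratio = 27/9 = 3, so shaft B turns at 44 / 3 = 14.667 rad/s.
Belt: ratio = 4/7 = 0.57143, so shaft C turns at 14.667 / 0.57143 = 25.667 rad/s.
Gear mesh: ratio = 66/45 = 1.4667, so the impression cylinder turns at 25.667 / 1.4667 = 17.5 rad/s.

17.50 rad/s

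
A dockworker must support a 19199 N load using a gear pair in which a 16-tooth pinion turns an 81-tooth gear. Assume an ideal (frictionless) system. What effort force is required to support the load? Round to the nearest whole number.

3792 N

Gear pair MA = 81/16 = 5.0625.
Effort = load / MA = 19199 / 5.0625 = 3792.4 N.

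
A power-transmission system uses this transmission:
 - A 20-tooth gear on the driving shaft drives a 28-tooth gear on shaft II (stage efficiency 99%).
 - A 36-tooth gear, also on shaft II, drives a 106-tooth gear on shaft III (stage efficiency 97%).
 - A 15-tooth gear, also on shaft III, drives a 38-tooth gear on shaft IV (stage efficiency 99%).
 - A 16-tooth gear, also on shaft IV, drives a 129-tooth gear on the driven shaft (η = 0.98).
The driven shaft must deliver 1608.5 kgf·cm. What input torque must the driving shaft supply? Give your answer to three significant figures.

20.5 kgf·cm

Overall ratio R = 1.4 × 2.9444 × 2.5333 × 8.0625 = 84.196; overall efficiency η = 0.99 × 0.97 × 0.99 × 0.98 = 0.9317.
Input torque = output torque / (R × η) = 1608.5 / (84.196 × 0.9317) = 20.505 kgf·cm.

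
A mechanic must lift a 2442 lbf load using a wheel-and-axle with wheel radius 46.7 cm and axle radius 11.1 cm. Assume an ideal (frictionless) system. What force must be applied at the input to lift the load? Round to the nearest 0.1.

Wheel-and-axle MA = R/r = 46.7/11.1 = 4.2072.
Effort = load / MA = 2442 / 4.2072 = 580.43 lbf.

580.4 lbf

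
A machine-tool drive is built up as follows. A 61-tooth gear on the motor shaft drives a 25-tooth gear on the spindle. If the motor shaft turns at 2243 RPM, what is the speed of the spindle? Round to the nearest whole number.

5473 RPM

the motor shaft → the spindle (gear mesh, 25/61): 2243 ÷ 0.40984 = 5472.9 RPM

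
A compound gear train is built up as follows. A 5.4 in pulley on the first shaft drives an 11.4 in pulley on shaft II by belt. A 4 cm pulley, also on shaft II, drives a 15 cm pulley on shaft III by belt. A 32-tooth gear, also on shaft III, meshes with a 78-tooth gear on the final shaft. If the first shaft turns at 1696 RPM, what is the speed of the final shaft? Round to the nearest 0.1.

the first shaft → shaft II (belt, 11.4/5.4): 1696 ÷ 2.1111 = 803.37 RPM
shaft II → shaft III (belt, 15/4): 803.37 ÷ 3.75 = 214.23 RPM
shaft III → the final shaft (gear mesh, 78/32): 214.23 ÷ 2.4375 = 87.89 RPM

87.9 RPM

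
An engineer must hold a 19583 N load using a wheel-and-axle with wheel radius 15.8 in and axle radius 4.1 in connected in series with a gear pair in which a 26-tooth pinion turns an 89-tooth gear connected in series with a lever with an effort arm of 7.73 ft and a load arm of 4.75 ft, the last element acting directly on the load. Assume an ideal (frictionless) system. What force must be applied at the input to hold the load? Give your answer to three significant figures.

912 N

Wheel-and-axle MA = R/r = 15.8/4.1 = 3.8537.
Gear pair MA = 89/26 = 3.4231.
Lever MA = effort arm / load arm = 7.73/4.75 = 1.6274.
Combined ideal MA = 3.8537 × 3.4231 × 1.6274 = 21.467.
Effort = load / MA = 19583 / 21.467 = 912.23 N.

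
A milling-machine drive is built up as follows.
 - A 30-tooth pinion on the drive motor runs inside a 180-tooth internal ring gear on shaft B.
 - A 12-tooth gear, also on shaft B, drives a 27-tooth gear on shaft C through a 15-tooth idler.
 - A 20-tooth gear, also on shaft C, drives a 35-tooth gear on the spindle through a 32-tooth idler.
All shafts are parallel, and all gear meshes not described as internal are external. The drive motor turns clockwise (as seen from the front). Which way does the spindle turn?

clockwise

the drive motor → shaft B: internal mesh, same direction → CW.
shaft B → shaft C: driver → idler → driven is 2 external meshes, 2 reversals → CW.
shaft C → the spindle: driver → idler → driven is 2 external meshes, 2 reversals → CW.
4 reversals in total — an even number — so the spindle turns the same way as the drive motor.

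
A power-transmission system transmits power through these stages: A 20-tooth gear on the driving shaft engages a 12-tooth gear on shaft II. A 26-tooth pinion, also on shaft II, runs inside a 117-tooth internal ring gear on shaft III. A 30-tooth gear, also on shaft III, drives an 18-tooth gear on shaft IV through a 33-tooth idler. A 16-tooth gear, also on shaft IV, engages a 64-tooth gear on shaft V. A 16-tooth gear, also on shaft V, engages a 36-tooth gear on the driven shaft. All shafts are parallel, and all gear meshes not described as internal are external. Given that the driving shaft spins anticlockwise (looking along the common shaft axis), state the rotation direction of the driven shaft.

the driving shaft → shaft II: external mesh, 1 reversal → CW.
shaft II → shaft III: internal mesh, same direction → CW.
shaft III → shaft IV: driver → idler → driven is 2 external meshes, 2 reversals → CW.
shaft IV → shaft V: external mesh, 1 reversal → CCW.
shaft V → the driven shaft: external mesh, 1 reversal → CW.
5 reversals in total — an odd number — so the driven shaft turns opposite to the driving shaft.

clockwise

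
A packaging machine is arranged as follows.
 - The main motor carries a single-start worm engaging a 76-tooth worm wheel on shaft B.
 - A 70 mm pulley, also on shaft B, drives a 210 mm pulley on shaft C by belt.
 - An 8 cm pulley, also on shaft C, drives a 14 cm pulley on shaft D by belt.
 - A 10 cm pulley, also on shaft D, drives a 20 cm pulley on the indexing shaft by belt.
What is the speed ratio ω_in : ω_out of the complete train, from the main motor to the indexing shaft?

Each stage contributes driven/driver: worm 76/1 = 76, belt 210/70 = 3, belt 14/8 = 1.75, belt 20/10 = 2.
Overall: 76 × 3 × 1.75 × 2 = 798.

798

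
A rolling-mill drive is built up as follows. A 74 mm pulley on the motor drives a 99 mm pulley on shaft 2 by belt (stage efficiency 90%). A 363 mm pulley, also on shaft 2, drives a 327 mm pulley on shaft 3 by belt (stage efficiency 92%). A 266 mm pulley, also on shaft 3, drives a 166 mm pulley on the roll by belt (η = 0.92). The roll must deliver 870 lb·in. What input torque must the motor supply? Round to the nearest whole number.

Overall ratio R = 1.3378 × 0.90083 × 0.62406 = 0.75209; overall efficiency η = 0.90 × 0.92 × 0.92 = 0.7618.
Input torque = output torque / (R × η) = 870 / (0.75209 × 0.7618) = 1518.6 lb·in.

1519 lb·in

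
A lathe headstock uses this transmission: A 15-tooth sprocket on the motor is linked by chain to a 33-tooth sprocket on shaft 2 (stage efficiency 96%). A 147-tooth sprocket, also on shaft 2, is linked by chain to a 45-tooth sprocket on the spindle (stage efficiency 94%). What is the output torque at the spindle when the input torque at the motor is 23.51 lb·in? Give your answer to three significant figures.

After the chain (33/15): 23.51 × 2.2 × 0.96 = 49.653 lb·in
After the chain (45/147): 49.653 × 0.30612 × 0.94 = 14.288 lb·in

14.3 lb·in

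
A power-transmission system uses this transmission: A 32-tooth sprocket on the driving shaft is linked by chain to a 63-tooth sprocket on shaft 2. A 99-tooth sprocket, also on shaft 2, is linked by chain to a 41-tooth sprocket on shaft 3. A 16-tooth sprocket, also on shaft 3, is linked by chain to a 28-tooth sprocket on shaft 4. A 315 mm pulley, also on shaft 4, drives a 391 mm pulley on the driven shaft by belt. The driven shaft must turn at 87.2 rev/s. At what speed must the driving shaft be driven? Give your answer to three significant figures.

Overall ratio R = 1.9688 × 0.41414 × 1.75 × 1.2413 = 1.7711.
Required input speed = output speed × R = 87.2 × 1.7711 = 154.44 rev/s.

154 rev/s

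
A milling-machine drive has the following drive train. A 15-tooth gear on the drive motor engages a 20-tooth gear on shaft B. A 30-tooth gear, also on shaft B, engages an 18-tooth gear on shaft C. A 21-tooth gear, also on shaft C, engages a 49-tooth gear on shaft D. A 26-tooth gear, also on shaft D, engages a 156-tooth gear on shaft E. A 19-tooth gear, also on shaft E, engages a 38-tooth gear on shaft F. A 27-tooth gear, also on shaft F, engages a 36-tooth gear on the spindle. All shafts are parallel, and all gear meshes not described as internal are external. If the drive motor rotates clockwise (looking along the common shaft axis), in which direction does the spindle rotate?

the drive motor → shaft B: external mesh, 1 reversal → CCW.
shaft B → shaft C: external mesh, 1 reversal → CW.
shaft C → shaft D: external mesh, 1 reversal → CCW.
shaft D → shaft E: external mesh, 1 reversal → CW.
shaft E → shaft F: external mesh, 1 reversal → CCW.
shaft F → the spindle: external mesh, 1 reversal → CW.
6 reversals in total — an even number — so the spindle turns the same way as the drive motor.

clockwise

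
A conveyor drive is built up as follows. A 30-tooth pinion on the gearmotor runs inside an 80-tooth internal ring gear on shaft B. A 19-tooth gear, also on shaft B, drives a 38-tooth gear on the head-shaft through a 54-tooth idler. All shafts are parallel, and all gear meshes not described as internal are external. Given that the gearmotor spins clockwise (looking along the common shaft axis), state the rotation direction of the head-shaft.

the gearmotor → shaft B: internal mesh, same direction → CW.
shaft B → the head-shaft: driver → idler → driven is 2 external meshes, 2 reversals → CW.
2 reversals in total — an even number — so the head-shaft turns the same way as the gearmotor.

clockwise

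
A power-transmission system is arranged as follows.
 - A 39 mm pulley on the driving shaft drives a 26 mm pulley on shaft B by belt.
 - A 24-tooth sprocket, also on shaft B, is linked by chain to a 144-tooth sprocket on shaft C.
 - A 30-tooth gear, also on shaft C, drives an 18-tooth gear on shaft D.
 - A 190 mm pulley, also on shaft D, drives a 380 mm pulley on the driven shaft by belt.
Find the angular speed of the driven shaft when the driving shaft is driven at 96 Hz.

belt 26/39 = 0.66667 → 96/0.66667 = 144 Hz
chain 144/24 = 6 → 144/6 = 24 Hz
gear mesh 18/30 = 0.6 → 24/0.6 = 40 Hz
belt 380/190 = 2 → 40/2 = 20 Hz

20 Hz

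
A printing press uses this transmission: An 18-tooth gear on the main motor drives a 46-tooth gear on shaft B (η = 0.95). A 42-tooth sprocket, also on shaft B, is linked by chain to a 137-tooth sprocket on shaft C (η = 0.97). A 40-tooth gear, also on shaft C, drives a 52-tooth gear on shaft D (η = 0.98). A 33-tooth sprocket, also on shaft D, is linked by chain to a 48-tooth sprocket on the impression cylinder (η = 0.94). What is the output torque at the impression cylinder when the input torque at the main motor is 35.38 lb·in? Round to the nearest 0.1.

gear mesh 46/18 = 2.5556 → τ = 35.38·2.5556·0.95 = 85.895 lb·in
chain 137/42 = 3.2619 → τ = 85.895·3.2619·0.97 = 271.78 lb·in
gear mesh 52/40 = 1.3 → τ = 271.78·1.3·0.98 = 346.24 lb·in
chain 48/33 = 1.4545 → τ = 346.24·1.4545·0.94 = 473.41 lb·in

473.4 lb·in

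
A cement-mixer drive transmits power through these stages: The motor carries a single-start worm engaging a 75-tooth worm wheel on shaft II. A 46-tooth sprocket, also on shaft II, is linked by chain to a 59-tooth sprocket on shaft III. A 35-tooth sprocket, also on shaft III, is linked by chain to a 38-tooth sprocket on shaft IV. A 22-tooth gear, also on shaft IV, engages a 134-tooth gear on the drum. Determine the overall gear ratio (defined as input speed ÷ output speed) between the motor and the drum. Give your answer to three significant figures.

Each stage contributes driven/driver: worm 75/1 = 75, chain 59/46 = 1.2826, chain 38/35 = 1.0857, gear mesh 134/22 = 6.0909.
Overall: 75 × 1.2826 × 1.0857 × 6.0909 = 636.14.

636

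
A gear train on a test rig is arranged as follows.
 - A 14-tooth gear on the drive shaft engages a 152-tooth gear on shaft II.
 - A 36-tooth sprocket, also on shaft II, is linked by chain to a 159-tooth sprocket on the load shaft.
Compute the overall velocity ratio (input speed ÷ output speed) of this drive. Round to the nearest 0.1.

Each stage contributes driven/driver: gear mesh 152/14 = 10.857, chain 159/36 = 4.4167.
Overall: 10.857 × 4.4167 = 47.952.

48.0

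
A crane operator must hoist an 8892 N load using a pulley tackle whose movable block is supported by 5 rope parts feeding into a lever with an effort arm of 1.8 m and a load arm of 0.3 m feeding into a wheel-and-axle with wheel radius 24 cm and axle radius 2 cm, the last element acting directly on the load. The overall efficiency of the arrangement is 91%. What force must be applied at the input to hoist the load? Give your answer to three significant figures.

27.1 N

Block-and-tackle MA = number of supporting rope parts = 5.
Lever MA = effort arm / load arm = 1.8/0.3 = 6.
Wheel-and-axle MA = R/r = 24/2 = 12.
Combined ideal MA = 5 × 6 × 12 = 360.
Actual MA = 360 × 0.91 = 327.6.
Effort = load / actual MA = 8892 / 327.6 = 27.143 N.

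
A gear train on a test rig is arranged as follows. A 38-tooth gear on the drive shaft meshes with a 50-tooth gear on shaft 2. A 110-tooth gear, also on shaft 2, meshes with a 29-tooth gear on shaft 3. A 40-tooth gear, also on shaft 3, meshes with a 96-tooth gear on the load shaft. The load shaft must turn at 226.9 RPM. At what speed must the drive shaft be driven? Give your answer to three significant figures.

189 RPM

Overall ratio R = 1.3158 × 0.26364 × 2.4 = 0.83254.
Required input speed = output speed × R = 226.9 × 0.83254 = 188.9 RPM.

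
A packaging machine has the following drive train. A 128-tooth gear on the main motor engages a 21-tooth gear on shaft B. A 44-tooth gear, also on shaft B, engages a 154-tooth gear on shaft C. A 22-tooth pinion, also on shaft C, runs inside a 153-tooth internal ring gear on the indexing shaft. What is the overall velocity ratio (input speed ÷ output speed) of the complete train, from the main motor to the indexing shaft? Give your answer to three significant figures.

3.99

Each stage contributes driven/driver: gear mesh 21/128 = 0.16406, gear mesh 154/44 = 3.5, internal gear 153/22 = 6.9545.
Overall: 0.16406 × 3.5 × 6.9545 = 3.9934.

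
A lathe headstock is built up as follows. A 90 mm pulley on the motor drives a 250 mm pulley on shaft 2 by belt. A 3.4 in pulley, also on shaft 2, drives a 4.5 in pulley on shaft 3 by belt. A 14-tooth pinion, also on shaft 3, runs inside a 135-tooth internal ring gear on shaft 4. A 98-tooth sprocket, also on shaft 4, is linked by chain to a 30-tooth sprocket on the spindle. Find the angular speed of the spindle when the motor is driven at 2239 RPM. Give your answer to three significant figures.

206 RPM

the motor → shaft 2 (belt, 250/90): 2239 ÷ 2.7778 = 806.04 RPM
shaft 2 → shaft 3 (belt, 4.5/3.4): 806.04 ÷ 1.3235 = 609.01 RPM
shaft 3 → shaft 4 (internal gear, 135/14): 609.01 ÷ 9.6429 = 63.156 RPM
shaft 4 → the spindle (chain, 30/98): 63.156 ÷ 0.30612 = 206.31 RPM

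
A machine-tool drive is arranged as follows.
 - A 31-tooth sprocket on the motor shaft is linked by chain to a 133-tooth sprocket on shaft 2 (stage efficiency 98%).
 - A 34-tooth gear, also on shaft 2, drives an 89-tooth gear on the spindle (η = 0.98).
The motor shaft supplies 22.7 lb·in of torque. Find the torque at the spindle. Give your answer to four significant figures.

Chain: ratio = 133/31 = 4.2903; torque at shaft 2 = 22.7 × 4.2903 × 0.98 = 95.443 lb·in.
Gear mesh: ratio = 89/34 = 2.6176; torque at the spindle = 95.443 × 2.6176 × 0.98 = 244.84 lb·in.

244.8 lb·in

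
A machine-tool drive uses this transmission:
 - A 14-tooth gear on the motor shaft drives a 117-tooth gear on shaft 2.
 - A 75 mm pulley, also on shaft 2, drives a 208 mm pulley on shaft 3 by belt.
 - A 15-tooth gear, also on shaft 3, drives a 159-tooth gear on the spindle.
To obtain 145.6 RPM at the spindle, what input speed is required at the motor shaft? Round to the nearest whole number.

Overall ratio R = 8.3571 × 2.7733 × 10.6 = 245.68.
Required input speed = output speed × R = 145.6 × 245.68 = 35771 RPM.

35771 RPM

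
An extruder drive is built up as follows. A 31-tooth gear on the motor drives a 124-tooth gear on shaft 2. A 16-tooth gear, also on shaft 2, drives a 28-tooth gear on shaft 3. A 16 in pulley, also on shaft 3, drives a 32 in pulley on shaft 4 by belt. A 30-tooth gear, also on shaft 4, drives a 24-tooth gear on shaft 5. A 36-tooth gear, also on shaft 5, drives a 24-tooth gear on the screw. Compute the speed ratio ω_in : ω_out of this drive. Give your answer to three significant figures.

Each stage contributes driven/driver: gear mesh 124/31 = 4, gear mesh 28/16 = 1.75, belt 32/16 = 2, gear mesh 24/30 = 0.8, gear mesh 24/36 = 0.66667.
Overall: 4 × 1.75 × 2 × 0.8 × 0.66667 = 7.4667.

7.47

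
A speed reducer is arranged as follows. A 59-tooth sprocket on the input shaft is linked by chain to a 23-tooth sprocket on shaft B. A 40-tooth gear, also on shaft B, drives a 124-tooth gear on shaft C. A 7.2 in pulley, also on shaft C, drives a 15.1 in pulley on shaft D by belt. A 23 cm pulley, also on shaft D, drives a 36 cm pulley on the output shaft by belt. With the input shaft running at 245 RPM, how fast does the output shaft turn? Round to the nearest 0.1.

Chain: ratio = 23/59 = 0.38983, so shaft B turns at 245 / 0.38983 = 628.48 RPM.
Gear mesh: ratio = 124/40 = 3.1, so shaft C turns at 628.48 / 3.1 = 202.73 RPM.
Belt: ratio = 15.1/7.2 = 2.0972, so shaft D turns at 202.73 / 2.0972 = 96.668 RPM.
Belt: ratio = 36/23 = 1.5652, so the output shaft turns at 96.668 / 1.5652 = 61.76 RPM.

61.8 RPM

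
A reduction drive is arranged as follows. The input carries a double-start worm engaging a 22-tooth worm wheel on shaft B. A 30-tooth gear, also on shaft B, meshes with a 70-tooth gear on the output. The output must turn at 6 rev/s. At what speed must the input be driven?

154 rev/s

Overall ratio R = 11 × 2.3333 = 25.667.
Required input speed = output speed × R = 6 × 25.667 = 154 rev/s.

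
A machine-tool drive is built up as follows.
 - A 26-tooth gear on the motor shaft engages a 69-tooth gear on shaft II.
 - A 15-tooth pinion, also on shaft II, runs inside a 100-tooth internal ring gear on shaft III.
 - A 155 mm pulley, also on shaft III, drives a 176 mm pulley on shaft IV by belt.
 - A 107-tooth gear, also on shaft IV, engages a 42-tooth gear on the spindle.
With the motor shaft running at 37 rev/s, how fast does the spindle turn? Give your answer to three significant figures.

Gear mesh: ratio = 69/26 = 2.6538, so shaft II turns at 37 / 2.6538 = 13.942 rev/s.
Internal gear: ratio = 100/15 = 6.6667, so shaft III turns at 13.942 / 6.6667 = 2.0913 rev/s.
Belt: ratio = 176/155 = 1.1355, so shaft IV turns at 2.0913 / 1.1355 = 1.8418 rev/s.
Gear mesh: ratio = 42/107 = 0.39252, so the spindle turns at 1.8418 / 0.39252 = 4.6921 rev/s.

4.69 rev/s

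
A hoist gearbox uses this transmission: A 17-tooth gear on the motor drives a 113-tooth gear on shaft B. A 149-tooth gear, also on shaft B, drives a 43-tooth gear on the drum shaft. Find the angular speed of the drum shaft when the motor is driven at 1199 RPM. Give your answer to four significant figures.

625.0 RPM

Gear mesh: ratio = 113/17 = 6.6471, so shaft B turns at 1199 / 6.6471 = 180.38 RPM.
Gear mesh: ratio = 43/149 = 0.28859, so the drum shaft turns at 180.38 / 0.28859 = 625.04 RPM.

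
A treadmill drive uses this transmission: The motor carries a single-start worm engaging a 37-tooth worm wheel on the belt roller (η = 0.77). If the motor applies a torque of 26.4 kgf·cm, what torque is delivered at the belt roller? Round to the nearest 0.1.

752.1 kgf·cm

worm 37/1 = 37 → τ = 26.4·37·0.77 = 752.14 kgf·cm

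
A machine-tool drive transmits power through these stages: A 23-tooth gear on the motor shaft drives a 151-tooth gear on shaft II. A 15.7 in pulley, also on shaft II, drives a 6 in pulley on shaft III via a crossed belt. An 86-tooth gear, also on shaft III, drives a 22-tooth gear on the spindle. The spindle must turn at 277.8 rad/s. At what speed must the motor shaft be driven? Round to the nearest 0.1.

Overall ratio R = 6.5652 × 0.38217 × 0.25581 = 0.64184.
Required input speed = output speed × R = 277.8 × 0.64184 = 178.3 rad/s.

178.3 rad/s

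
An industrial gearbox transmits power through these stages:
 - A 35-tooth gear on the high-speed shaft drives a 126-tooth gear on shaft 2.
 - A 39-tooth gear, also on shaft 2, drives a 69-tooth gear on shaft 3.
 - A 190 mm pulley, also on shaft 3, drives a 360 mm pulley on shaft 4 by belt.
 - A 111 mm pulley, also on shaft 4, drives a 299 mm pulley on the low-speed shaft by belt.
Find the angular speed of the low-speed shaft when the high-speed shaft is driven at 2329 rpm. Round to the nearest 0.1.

71.6 rpm

the high-speed shaft → shaft 2 (gear mesh, 126/35): 2329 ÷ 3.6 = 646.94 rpm
shaft 2 → shaft 3 (gear mesh, 69/39): 646.94 ÷ 1.7692 = 365.66 rpm
shaft 3 → shaft 4 (belt, 360/190): 365.66 ÷ 1.8947 = 192.99 rpm
shaft 4 → the low-speed shaft (belt, 299/111): 192.99 ÷ 2.6937 = 71.645 rpm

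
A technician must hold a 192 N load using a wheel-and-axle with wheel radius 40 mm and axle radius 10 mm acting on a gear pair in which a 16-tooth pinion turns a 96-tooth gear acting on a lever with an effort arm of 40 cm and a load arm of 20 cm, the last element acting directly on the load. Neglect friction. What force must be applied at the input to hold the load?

Wheel-and-axle MA = R/r = 40/10 = 4.
Gear pair MA = 96/16 = 6.
Lever MA = effort arm / load arm = 40/20 = 2.
Combined ideal MA = 4 × 6 × 2 = 48.
Effort = load / MA = 192 / 48 = 4 N.

4 N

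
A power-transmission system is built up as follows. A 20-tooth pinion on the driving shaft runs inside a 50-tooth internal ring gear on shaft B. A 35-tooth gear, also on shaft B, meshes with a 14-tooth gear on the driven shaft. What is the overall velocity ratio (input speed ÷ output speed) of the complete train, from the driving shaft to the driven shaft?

Each stage contributes driven/driver: internal gear 50/20 = 2.5, gear mesh 14/35 = 0.4.
Overall: 2.5 × 0.4 = 1.

1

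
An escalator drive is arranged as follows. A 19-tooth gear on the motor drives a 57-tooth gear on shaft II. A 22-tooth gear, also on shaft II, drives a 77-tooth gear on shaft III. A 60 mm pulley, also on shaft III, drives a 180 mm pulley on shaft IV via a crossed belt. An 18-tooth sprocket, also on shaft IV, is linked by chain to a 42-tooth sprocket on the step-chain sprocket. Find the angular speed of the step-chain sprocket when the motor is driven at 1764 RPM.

the motor → shaft II (gear mesh, 57/19): 1764 ÷ 3 = 588 RPM
shaft II → shaft III (gear mesh, 77/22): 588 ÷ 3.5 = 168 RPM
shaft III → shaft IV (belt, 180/60): 168 ÷ 3 = 56 RPM
shaft IV → the step-chain sprocket (chain, 42/18): 56 ÷ 2.3333 = 24 RPM

24 RPM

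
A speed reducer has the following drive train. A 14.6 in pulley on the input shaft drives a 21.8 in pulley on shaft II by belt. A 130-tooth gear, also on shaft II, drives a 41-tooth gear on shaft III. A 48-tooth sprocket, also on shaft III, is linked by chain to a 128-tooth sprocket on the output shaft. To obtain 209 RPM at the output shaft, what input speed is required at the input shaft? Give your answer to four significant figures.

262.5 RPM

Overall ratio R = 1.4932 × 0.31538 × 2.6667 = 1.2558.
Required input speed = output speed × R = 209 × 1.2558 = 262.46 RPM.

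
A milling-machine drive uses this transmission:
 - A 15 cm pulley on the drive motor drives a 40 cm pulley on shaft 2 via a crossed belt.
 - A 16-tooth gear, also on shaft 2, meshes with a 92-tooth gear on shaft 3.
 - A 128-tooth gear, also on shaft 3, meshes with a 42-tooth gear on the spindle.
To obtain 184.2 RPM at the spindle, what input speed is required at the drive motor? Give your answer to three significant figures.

927 RPM

Overall ratio R = 2.6667 × 5.75 × 0.32812 = 5.0312.
Required input speed = output speed × R = 184.2 × 5.0312 = 926.76 RPM.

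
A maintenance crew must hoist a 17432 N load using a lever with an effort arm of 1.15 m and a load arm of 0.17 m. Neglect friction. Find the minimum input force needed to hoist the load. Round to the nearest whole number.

Lever MA = effort arm / load arm = 1.15/0.17 = 6.7647.
Effort = load / MA = 17432 / 6.7647 = 2576.9 N.

2577 N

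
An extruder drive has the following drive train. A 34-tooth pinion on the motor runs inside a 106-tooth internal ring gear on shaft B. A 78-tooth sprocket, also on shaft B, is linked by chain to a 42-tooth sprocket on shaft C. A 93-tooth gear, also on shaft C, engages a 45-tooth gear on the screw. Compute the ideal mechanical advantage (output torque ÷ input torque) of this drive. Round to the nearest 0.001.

0.812

Each stage contributes driven/driver: internal gear 106/34 = 3.1176, chain 42/78 = 0.53846, gear mesh 45/93 = 0.48387.
Overall: 3.1176 × 0.53846 × 0.48387 = 0.81229.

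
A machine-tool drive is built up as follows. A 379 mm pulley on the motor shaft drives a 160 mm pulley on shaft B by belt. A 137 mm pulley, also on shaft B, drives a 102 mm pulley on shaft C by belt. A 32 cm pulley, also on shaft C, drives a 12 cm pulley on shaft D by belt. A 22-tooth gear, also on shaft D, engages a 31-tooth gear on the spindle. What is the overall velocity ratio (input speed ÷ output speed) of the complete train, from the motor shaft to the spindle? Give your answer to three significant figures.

0.166

Each stage contributes driven/driver: belt 160/379 = 0.42216, belt 102/137 = 0.74453, belt 12/32 = 0.375, gear mesh 31/22 = 1.4091.
Overall: 0.42216 × 0.74453 × 0.375 × 1.4091 = 0.16609.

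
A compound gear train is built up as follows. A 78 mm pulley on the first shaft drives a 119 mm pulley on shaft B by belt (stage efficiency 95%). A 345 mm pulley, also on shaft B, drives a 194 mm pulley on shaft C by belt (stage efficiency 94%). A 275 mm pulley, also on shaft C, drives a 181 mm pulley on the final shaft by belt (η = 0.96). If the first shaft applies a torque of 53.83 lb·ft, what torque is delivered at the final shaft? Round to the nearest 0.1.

26.1 lb·ft

After the belt (119/78): 53.83 × 1.5256 × 0.95 = 78.019 lb·ft
After the belt (194/345): 78.019 × 0.56232 × 0.94 = 41.239 lb·ft
After the belt (181/275): 41.239 × 0.65818 × 0.96 = 26.057 lb·ft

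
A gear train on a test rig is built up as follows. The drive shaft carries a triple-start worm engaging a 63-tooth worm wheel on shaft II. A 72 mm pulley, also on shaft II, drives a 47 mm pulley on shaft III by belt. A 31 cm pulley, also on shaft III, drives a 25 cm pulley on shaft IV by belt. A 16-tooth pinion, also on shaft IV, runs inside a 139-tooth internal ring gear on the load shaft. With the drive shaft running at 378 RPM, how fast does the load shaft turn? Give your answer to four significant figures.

3.936 RPM

the drive shaft → shaft II (worm, 63/3): 378 ÷ 21 = 18 RPM
shaft II → shaft III (belt, 47/72): 18 ÷ 0.65278 = 27.574 RPM
shaft III → shaft IV (belt, 25/31): 27.574 ÷ 0.80645 = 34.192 RPM
shaft IV → the load shaft (internal gear, 139/16): 34.192 ÷ 8.6875 = 3.9358 RPM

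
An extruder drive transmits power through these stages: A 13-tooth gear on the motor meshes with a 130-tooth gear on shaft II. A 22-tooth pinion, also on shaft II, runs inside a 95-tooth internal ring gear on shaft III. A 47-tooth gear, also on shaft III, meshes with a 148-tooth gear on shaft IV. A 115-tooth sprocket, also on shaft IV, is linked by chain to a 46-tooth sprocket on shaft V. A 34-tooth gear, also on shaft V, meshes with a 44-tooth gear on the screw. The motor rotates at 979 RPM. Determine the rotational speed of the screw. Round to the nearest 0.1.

13.9 RPM

Gear mesh: ratio = 130/13 = 10, so shaft II turns at 979 / 10 = 97.9 RPM.
Internal gear: ratio = 95/22 = 4.3182, so shaft III turns at 97.9 / 4.3182 = 22.672 RPM.
Gear mesh: ratio = 148/47 = 3.1489, so shaft IV turns at 22.672 / 3.1489 = 7.1998 RPM.
Chain: ratio = 46/115 = 0.4, so shaft V turns at 7.1998 / 0.4 = 17.999 RPM.
Gear mesh: ratio = 44/34 = 1.2941, so the screw turns at 17.999 / 1.2941 = 13.909 RPM.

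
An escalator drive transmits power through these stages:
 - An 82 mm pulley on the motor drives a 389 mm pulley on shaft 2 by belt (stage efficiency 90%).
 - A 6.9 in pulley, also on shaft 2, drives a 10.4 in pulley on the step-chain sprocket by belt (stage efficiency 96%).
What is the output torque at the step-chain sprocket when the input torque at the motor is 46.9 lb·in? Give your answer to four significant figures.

belt 389/82 = 4.7439 → τ = 46.9·4.7439·0.90 = 200.24 lb·in
belt 10.4/6.9 = 1.5072 → τ = 200.24·1.5072·0.96 = 289.74 lb·in

289.7 lb·in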